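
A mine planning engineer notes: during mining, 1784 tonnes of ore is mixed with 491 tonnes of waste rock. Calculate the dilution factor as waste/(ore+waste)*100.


Total material = ore + waste
= 1784 + 491 = 2275 tonnes
Dilution = waste / total * 100
= 491 / 2275 * 100
= 0.2158241758 * 100
= 21.5824%

21.5824%


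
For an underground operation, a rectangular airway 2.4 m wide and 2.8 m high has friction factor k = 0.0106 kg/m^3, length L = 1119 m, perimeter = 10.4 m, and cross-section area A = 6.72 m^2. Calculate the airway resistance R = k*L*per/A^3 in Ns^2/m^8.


0.4065 Ns^2/m^8

Compute the numerator:
k * L * per = 0.0106 * 1119 * 10.4
= 123.35856
Compute the denominator:
A^3 = 6.72^3 = 303.464448
Resistance:
R = 123.35856 / 303.464448
= 0.4065 Ns^2/m^8


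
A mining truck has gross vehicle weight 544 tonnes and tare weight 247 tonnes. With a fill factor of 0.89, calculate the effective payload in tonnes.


Maximum payload = gross - tare
= 544 - 247 = 297 tonnes
Effective payload = max payload * fill factor
= 297 * 0.89
= 264.33 tonnes

264.33 tonnes


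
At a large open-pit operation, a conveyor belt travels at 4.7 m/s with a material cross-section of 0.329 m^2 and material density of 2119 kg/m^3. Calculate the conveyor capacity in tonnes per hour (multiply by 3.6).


Volumetric flow = speed * area
= 4.7 * 0.329 = 1.5463 m^3/s
Mass flow = volumetric * density
= 1.5463 * 2119 = 3276.6097 kg/s
Convert to t/h: multiply by 3.6
Capacity = 3276.6097 * 3.6
= 11795.7949 t/h

11795.7949 t/h


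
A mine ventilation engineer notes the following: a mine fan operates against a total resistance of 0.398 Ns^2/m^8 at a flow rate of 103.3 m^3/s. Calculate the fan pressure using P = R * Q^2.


Compute Q^2:
Q^2 = 103.3^2 = 10670.89
Compute pressure:
P = R * Q^2 = 0.398 * 10670.89
= 4247.0142 Pa

4247.0142 Pa


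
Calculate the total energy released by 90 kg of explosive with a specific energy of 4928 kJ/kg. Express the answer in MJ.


443.52 MJ

Energy = mass * specific_energy / 1000
= 90 * 4928 / 1000
= 443520 / 1000
= 443.52 MJ


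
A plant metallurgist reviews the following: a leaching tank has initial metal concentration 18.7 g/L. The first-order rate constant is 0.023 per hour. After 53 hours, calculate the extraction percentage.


70.4474%

Compute the exponent:
-k * t = -0.023 * 53 = -1.219
Remaining concentration:
C = 18.7 * exp(-1.219)
= 18.7 * 0.2955255448
= 5.526327687 g/L
Extracted = 18.7 - 5.526327687 = 13.17367231 g/L
Extraction % = 13.17367231 / 18.7 * 100
= 70.4474%


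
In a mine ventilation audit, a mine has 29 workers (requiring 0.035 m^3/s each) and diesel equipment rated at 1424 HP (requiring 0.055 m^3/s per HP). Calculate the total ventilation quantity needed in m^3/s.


Airflow for workers:
Q_people = 29 * 0.035 = 1.015 m^3/s
Airflow for diesel equipment:
Q_diesel = 1424 * 0.055 = 78.32 m^3/s
Total ventilation:
Q_total = 1.015 + 78.32
= 79.335 m^3/s

79.335 m^3/s


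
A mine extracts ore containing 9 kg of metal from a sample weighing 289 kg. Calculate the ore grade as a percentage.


3.1142%

Ore grade = (metal mass / ore mass) * 100
= (9 / 289) * 100
= 0.03114186851 * 100
= 3.1142%


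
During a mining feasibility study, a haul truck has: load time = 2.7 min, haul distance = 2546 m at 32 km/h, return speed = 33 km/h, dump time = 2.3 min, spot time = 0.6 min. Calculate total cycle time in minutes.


15.0028 min

Convert haul speed to m/min: 32 * 1000/60 = 533.3333333 m/min
Haul time = 2546 / 533.3333333 = 4.77375 min
Convert return speed to m/min: 33 * 1000/60 = 550 m/min
Return time = 2546 / 550 = 4.629090909 min
Total cycle time:
= 2.7 + 4.77375 + 2.3 + 4.629090909 + 0.6
= 15.0028 min


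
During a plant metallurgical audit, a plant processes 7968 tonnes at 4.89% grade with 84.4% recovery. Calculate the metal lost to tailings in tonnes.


60.7831 tonnes

Total metal in feed:
= 7968 * 4.89 / 100 = 389.6352 tonnes
Metal recovered:
= 389.6352 * 84.4 / 100 = 328.8521088 tonnes
Metal lost to tailings:
= 389.6352 - 328.8521088
= 60.7831 tonnes


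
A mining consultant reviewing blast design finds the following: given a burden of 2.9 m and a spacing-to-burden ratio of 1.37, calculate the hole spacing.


Spacing = burden * ratio
= 2.9 * 1.37
= 3.973 m

3.973 m


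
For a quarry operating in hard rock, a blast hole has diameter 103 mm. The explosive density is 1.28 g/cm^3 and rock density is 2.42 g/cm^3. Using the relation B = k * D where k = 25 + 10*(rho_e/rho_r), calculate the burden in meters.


3.1198 m

First, compute k:
rho_e / rho_r = 1.28 / 2.42 = 0.5289256198
k = 25 + 10 * 0.5289256198 = 30.2892562
Then, compute burden:
B = k * D / 1000 = 30.2892562 * 103 / 1000
= 3119.793388 / 1000
= 3.1198 m


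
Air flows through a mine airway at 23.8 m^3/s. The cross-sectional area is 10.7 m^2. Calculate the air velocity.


Velocity = flow rate / cross-sectional area
= 23.8 / 10.7
= 2.2243 m/s

2.2243 m/s


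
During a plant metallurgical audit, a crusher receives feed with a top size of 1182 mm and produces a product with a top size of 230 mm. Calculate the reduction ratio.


5.1391

Reduction ratio = feed size / product size
= 1182 / 230
= 5.1391


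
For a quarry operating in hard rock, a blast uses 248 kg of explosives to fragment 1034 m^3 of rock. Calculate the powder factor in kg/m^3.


0.2398 kg/m^3

Powder factor = explosive mass / rock volume
= 248 / 1034
= 0.2398 kg/m^3


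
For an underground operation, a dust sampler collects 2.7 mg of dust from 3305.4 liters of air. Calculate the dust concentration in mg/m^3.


Convert liters to m^3: 1 m^3 = 1000 L
Concentration = mass / volume * 1000
= 2.7 / 3305.4 * 1000
= 0.0008168451625 * 1000
= 0.8168 mg/m^3

0.8168 mg/m^3


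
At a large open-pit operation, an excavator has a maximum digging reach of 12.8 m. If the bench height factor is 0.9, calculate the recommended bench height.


Bench height = reach * factor
= 12.8 * 0.9
= 11.52 m

11.52 m


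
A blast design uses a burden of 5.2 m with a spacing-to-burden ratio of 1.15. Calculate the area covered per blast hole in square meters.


First, find the spacing:
Spacing = burden * ratio = 5.2 * 1.15
= 5.98 m
Then, calculate the area:
Area = burden * spacing = 5.2 * 5.98
= 31.096 m^2

31.096 m^2


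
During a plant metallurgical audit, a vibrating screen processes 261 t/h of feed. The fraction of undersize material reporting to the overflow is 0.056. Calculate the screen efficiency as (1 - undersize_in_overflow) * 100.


Screen efficiency = (1 - fraction of undersize in overflow) * 100
= (1 - 0.056) * 100
= 0.944 * 100
= 94.4%

94.4%


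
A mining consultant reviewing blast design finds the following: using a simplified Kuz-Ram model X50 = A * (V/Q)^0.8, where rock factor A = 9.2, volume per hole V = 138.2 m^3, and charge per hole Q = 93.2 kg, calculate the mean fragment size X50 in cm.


12.6084 cm

Compute V/Q:
V/Q = 138.2 / 93.2 = 1.482832618
Raise to the power 0.8:
(V/Q)^0.8 = 1.482832618^0.8 = 1.370483163
Multiply by A:
X50 = 9.2 * 1.370483163
= 12.6084 cm


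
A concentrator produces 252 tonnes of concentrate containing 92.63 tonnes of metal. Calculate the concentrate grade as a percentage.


Grade = (metal in concentrate / concentrate mass) * 100
= (92.63 / 252) * 100
= 0.3675793651 * 100
= 36.7579%

36.7579%


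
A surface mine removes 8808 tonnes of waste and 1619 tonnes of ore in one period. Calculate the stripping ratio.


Stripping ratio = waste tonnage / ore tonnage
= 8808 / 1619
= 5.4404

5.4404


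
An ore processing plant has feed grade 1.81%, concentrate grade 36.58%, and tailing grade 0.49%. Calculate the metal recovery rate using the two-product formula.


Using the two-product formula:
R = 100 * c * (f - t) / (f * (c - t))
Numerator = 100 * 36.58 * (1.81 - 0.49)
= 100 * 36.58 * 1.32
= 4828.56
Denominator = 1.81 * (36.58 - 0.49)
= 1.81 * 36.09
= 65.3229
R = 4828.56 / 65.3229
= 73.9183%

73.9183%


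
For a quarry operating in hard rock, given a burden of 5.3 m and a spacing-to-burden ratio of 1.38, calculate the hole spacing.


Spacing = burden * ratio
= 5.3 * 1.38
= 7.314 m

7.314 m


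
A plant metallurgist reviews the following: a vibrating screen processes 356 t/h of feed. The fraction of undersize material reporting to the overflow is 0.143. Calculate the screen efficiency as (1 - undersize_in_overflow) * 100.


85.7%

Screen efficiency = (1 - fraction of undersize in overflow) * 100
= (1 - 0.143) * 100
= 0.857 * 100
= 85.7%


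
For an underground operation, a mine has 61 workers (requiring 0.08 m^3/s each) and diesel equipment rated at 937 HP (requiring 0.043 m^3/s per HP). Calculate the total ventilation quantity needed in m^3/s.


Airflow for workers:
Q_people = 61 * 0.08 = 4.88 m^3/s
Airflow for diesel equipment:
Q_diesel = 937 * 0.043 = 40.291 m^3/s
Total ventilation:
Q_total = 4.88 + 40.291
= 45.171 m^3/s

45.171 m^3/s


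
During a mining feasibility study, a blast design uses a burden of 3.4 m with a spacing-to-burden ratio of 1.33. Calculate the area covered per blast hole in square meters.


First, find the spacing:
Spacing = burden * ratio = 3.4 * 1.33
= 4.522 m
Then, calculate the area:
Area = burden * spacing = 3.4 * 4.522
= 15.3748 m^2

15.3748 m^2


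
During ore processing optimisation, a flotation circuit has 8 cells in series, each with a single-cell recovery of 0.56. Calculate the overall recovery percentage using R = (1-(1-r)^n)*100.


Complement of single-cell recovery:
1 - r = 1 - 0.56 = 0.44
Raise to power n:
(1 - r)^8 = 0.44^8 = 0.001404822363
Overall recovery:
R = (1 - 0.001404822363) * 100
= 99.8595%

99.8595%


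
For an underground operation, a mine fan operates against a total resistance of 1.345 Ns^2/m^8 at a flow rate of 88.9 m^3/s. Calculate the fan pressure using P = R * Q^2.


Compute Q^2:
Q^2 = 88.9^2 = 7903.21
Compute pressure:
P = R * Q^2 = 1.345 * 7903.21
= 10629.8175 Pa

10629.8175 Pa


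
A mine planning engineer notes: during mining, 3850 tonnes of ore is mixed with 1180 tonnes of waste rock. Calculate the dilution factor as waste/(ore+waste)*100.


Total material = ore + waste
= 3850 + 1180 = 5030 tonnes
Dilution = waste / total * 100
= 1180 / 5030 * 100
= 0.2345924453 * 100
= 23.4592%

23.4592%


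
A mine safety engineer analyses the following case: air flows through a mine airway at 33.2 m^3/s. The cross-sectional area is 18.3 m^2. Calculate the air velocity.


Velocity = flow rate / cross-sectional area
= 33.2 / 18.3
= 1.8142 m/s

1.8142 m/s


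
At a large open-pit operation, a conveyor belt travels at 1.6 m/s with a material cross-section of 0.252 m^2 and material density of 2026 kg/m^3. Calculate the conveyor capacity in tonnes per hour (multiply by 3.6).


2940.7795 t/h

Volumetric flow = speed * area
= 1.6 * 0.252 = 0.4032 m^3/s
Mass flow = volumetric * density
= 0.4032 * 2026 = 816.8832 kg/s
Convert to t/h: multiply by 3.6
Capacity = 816.8832 * 3.6
= 2940.7795 t/h


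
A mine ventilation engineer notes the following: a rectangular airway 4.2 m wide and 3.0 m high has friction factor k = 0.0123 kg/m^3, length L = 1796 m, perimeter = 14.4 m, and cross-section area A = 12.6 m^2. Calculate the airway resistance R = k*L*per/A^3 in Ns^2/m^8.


Compute the numerator:
k * L * per = 0.0123 * 1796 * 14.4
= 318.10752
Compute the denominator:
A^3 = 12.6^3 = 2000.376
Resistance:
R = 318.10752 / 2000.376
= 0.159 Ns^2/m^8

0.159 Ns^2/m^8


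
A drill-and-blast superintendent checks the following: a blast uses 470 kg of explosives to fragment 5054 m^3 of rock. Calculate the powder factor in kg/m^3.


Powder factor = explosive mass / rock volume
= 470 / 5054
= 0.093 kg/m^3

0.093 kg/m^3


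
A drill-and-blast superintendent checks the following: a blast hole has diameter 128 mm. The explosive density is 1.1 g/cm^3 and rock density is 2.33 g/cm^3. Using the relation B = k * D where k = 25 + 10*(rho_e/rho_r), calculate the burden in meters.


First, compute k:
rho_e / rho_r = 1.1 / 2.33 = 0.4721030043
k = 25 + 10 * 0.4721030043 = 29.72103004
Then, compute burden:
B = k * D / 1000 = 29.72103004 * 128 / 1000
= 3804.291845 / 1000
= 3.8043 m

3.8043 m


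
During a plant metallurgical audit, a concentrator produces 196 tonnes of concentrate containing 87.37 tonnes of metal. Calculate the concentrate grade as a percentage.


Grade = (metal in concentrate / concentrate mass) * 100
= (87.37 / 196) * 100
= 0.4457653061 * 100
= 44.5765%

44.5765%


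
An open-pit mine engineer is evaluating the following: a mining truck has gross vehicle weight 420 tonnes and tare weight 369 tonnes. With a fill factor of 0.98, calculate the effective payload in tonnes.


Maximum payload = gross - tare
= 420 - 369 = 51 tonnes
Effective payload = max payload * fill factor
= 51 * 0.98
= 49.98 tonnes

49.98 tonnes


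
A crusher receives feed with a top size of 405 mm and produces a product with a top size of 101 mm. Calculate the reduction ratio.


4.0099

Reduction ratio = feed size / product size
= 405 / 101
= 4.0099


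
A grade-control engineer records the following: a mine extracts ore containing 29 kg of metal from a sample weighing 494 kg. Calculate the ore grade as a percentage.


Ore grade = (metal mass / ore mass) * 100
= (29 / 494) * 100
= 0.05870445344 * 100
= 5.8704%

5.8704%


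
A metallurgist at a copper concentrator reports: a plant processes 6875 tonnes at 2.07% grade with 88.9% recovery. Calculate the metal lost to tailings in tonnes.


Total metal in feed:
= 6875 * 2.07 / 100 = 142.3125 tonnes
Metal recovered:
= 142.3125 * 88.9 / 100 = 126.5158125 tonnes
Metal lost to tailings:
= 142.3125 - 126.5158125
= 15.7967 tonnes

15.7967 tonnes


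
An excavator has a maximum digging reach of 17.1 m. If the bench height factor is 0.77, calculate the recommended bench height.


13.167 m

Bench height = reach * factor
= 17.1 * 0.77
= 13.167 m


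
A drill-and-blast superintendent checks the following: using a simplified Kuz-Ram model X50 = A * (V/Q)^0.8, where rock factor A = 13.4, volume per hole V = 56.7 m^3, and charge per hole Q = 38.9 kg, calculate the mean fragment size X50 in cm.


18.1139 cm

Compute V/Q:
V/Q = 56.7 / 38.9 = 1.457583548
Raise to the power 0.8:
(V/Q)^0.8 = 1.457583548^0.8 = 1.351782333
Multiply by A:
X50 = 13.4 * 1.351782333
= 18.1139 cm


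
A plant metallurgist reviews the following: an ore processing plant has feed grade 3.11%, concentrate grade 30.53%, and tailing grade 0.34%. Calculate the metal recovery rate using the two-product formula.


90.0706%

Using the two-product formula:
R = 100 * c * (f - t) / (f * (c - t))
Numerator = 100 * 30.53 * (3.11 - 0.34)
= 100 * 30.53 * 2.77
= 8456.81
Denominator = 3.11 * (30.53 - 0.34)
= 3.11 * 30.19
= 93.8909
R = 8456.81 / 93.8909
= 90.0706%


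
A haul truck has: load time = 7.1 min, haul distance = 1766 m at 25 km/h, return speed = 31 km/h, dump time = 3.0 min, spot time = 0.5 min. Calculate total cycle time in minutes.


18.2565 min

Convert haul speed to m/min: 25 * 1000/60 = 416.6666667 m/min
Haul time = 1766 / 416.6666667 = 4.2384 min
Convert return speed to m/min: 31 * 1000/60 = 516.6666667 m/min
Return time = 1766 / 516.6666667 = 3.418064516 min
Total cycle time:
= 7.1 + 4.2384 + 3.0 + 3.418064516 + 0.5
= 18.2565 min


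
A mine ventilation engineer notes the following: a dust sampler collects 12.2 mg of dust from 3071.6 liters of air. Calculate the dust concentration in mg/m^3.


Convert liters to m^3: 1 m^3 = 1000 L
Concentration = mass / volume * 1000
= 12.2 / 3071.6 * 1000
= 0.003971871337 * 1000
= 3.9719 mg/m^3

3.9719 mg/m^3


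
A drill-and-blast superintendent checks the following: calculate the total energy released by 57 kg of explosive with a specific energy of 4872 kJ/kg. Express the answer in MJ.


Energy = mass * specific_energy / 1000
= 57 * 4872 / 1000
= 277704 / 1000
= 277.704 MJ

277.704 MJ


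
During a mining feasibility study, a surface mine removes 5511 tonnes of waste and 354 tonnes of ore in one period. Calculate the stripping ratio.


15.5678

Stripping ratio = waste tonnage / ore tonnage
= 5511 / 354
= 15.5678


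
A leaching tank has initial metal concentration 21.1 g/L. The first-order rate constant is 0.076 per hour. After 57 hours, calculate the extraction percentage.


98.6859%

Compute the exponent:
-k * t = -0.076 * 57 = -4.332
Remaining concentration:
C = 21.1 * exp(-4.332)
= 21.1 * 0.01314123871
= 0.2772801368 g/L
Extracted = 21.1 - 0.2772801368 = 20.82271986 g/L
Extraction % = 20.82271986 / 21.1 * 100
= 98.6859%


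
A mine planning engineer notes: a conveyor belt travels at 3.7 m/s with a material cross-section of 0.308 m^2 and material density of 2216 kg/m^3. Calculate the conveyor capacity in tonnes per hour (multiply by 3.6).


9091.273 t/h

Volumetric flow = speed * area
= 3.7 * 0.308 = 1.1396 m^3/s
Mass flow = volumetric * density
= 1.1396 * 2216 = 2525.3536 kg/s
Convert to t/h: multiply by 3.6
Capacity = 2525.3536 * 3.6
= 9091.273 t/h


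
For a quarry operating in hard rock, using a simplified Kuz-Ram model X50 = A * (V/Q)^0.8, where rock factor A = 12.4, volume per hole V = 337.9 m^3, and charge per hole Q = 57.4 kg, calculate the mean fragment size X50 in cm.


51.2062 cm

Compute V/Q:
V/Q = 337.9 / 57.4 = 5.886759582
Raise to the power 0.8:
(V/Q)^0.8 = 5.886759582^0.8 = 4.129533937
Multiply by A:
X50 = 12.4 * 4.129533937
= 51.2062 cm


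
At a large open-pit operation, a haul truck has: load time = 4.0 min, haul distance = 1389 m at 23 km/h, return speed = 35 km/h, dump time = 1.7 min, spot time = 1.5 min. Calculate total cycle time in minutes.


13.2046 min

Convert haul speed to m/min: 23 * 1000/60 = 383.3333333 m/min
Haul time = 1389 / 383.3333333 = 3.623478261 min
Convert return speed to m/min: 35 * 1000/60 = 583.3333333 m/min
Return time = 1389 / 583.3333333 = 2.381142857 min
Total cycle time:
= 4.0 + 3.623478261 + 1.7 + 2.381142857 + 1.5
= 13.2046 min


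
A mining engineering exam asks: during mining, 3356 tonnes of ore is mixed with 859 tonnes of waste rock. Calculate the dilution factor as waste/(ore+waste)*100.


20.3796%

Total material = ore + waste
= 3356 + 859 = 4215 tonnes
Dilution = waste / total * 100
= 859 / 4215 * 100
= 0.2037959668 * 100
= 20.3796%


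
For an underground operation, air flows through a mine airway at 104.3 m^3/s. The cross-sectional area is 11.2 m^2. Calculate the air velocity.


9.3125 m/s

Velocity = flow rate / cross-sectional area
= 104.3 / 11.2
= 9.3125 m/s


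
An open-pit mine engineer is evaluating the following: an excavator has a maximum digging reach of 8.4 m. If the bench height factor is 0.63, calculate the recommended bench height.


Bench height = reach * factor
= 8.4 * 0.63
= 5.292 m

5.292 m


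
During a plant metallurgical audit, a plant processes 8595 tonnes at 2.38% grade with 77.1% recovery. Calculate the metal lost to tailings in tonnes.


46.8445 tonnes

Total metal in feed:
= 8595 * 2.38 / 100 = 204.561 tonnes
Metal recovered:
= 204.561 * 77.1 / 100 = 157.716531 tonnes
Metal lost to tailings:
= 204.561 - 157.716531
= 46.8445 tonnes


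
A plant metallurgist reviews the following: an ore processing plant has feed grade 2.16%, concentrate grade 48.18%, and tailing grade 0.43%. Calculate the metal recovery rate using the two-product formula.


80.8138%

Using the two-product formula:
R = 100 * c * (f - t) / (f * (c - t))
Numerator = 100 * 48.18 * (2.16 - 0.43)
= 100 * 48.18 * 1.73
= 8335.14
Denominator = 2.16 * (48.18 - 0.43)
= 2.16 * 47.75
= 103.14
R = 8335.14 / 103.14
= 80.8138%


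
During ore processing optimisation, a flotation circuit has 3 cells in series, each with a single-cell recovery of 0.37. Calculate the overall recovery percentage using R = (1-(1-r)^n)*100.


74.9953%

Complement of single-cell recovery:
1 - r = 1 - 0.37 = 0.63
Raise to power n:
(1 - r)^3 = 0.63^3 = 0.250047
Overall recovery:
R = (1 - 0.250047) * 100
= 74.9953%


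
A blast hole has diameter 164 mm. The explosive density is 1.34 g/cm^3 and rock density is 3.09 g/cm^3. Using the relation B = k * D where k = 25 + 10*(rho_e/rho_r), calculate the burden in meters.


First, compute k:
rho_e / rho_r = 1.34 / 3.09 = 0.4336569579
k = 25 + 10 * 0.4336569579 = 29.33656958
Then, compute burden:
B = k * D / 1000 = 29.33656958 * 164 / 1000
= 4811.197411 / 1000
= 4.8112 m

4.8112 m


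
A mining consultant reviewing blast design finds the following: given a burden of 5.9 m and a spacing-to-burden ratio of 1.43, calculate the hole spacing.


8.437 m

Spacing = burden * ratio
= 5.9 * 1.43
= 8.437 m


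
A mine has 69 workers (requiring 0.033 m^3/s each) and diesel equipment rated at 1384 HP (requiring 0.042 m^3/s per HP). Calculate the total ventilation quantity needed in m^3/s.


Airflow for workers:
Q_people = 69 * 0.033 = 2.277 m^3/s
Airflow for diesel equipment:
Q_diesel = 1384 * 0.042 = 58.128 m^3/s
Total ventilation:
Q_total = 2.277 + 58.128
= 60.405 m^3/s

60.405 m^3/s


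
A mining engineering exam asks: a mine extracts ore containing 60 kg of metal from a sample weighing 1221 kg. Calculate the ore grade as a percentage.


Ore grade = (metal mass / ore mass) * 100
= (60 / 1221) * 100
= 0.04914004914 * 100
= 4.914%

4.914%


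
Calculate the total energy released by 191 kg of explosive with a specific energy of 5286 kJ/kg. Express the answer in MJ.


Energy = mass * specific_energy / 1000
= 191 * 5286 / 1000
= 1009626 / 1000
= 1009.626 MJ

1009.626 MJ


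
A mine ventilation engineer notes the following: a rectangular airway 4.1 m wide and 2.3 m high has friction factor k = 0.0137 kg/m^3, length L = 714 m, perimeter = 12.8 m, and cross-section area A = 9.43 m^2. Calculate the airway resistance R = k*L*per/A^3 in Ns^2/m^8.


Compute the numerator:
k * L * per = 0.0137 * 714 * 12.8
= 125.20704
Compute the denominator:
A^3 = 9.43^3 = 838.561807
Resistance:
R = 125.20704 / 838.561807
= 0.1493 Ns^2/m^8

0.1493 Ns^2/m^8


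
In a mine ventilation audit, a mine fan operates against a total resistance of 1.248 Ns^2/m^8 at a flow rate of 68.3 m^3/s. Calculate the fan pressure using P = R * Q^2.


Compute Q^2:
Q^2 = 68.3^2 = 4664.89
Compute pressure:
P = R * Q^2 = 1.248 * 4664.89
= 5821.7827 Pa

5821.7827 Pa


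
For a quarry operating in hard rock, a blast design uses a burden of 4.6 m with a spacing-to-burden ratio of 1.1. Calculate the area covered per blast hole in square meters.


23.276 m^2

First, find the spacing:
Spacing = burden * ratio = 4.6 * 1.1
= 5.06 m
Then, calculate the area:
Area = burden * spacing = 4.6 * 5.06
= 23.276 m^2


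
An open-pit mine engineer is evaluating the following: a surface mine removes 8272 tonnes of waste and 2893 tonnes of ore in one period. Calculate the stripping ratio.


Stripping ratio = waste tonnage / ore tonnage
= 8272 / 2893
= 2.8593

2.8593


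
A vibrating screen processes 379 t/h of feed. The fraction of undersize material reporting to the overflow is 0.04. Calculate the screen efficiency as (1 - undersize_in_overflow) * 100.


96.0%

Screen efficiency = (1 - fraction of undersize in overflow) * 100
= (1 - 0.04) * 100
= 0.96 * 100
= 96.0%


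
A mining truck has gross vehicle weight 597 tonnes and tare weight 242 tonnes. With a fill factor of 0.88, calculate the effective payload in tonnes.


Maximum payload = gross - tare
= 597 - 242 = 355 tonnes
Effective payload = max payload * fill factor
= 355 * 0.88
= 312.4 tonnes

312.4 tonnes


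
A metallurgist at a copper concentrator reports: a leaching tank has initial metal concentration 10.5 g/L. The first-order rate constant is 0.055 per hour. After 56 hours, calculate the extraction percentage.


Compute the exponent:
-k * t = -0.055 * 56 = -3.08
Remaining concentration:
C = 10.5 * exp(-3.08)
= 10.5 * 0.04595925665
= 0.4825721948 g/L
Extracted = 10.5 - 0.4825721948 = 10.01742781 g/L
Extraction % = 10.01742781 / 10.5 * 100
= 95.4041%

95.4041%


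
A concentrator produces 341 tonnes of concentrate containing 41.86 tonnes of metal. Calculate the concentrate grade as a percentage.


Grade = (metal in concentrate / concentrate mass) * 100
= (41.86 / 341) * 100
= 0.1227565982 * 100
= 12.2757%

12.2757%


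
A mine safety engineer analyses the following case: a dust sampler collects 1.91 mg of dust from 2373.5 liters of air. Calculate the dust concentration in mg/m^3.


Convert liters to m^3: 1 m^3 = 1000 L
Concentration = mass / volume * 1000
= 1.91 / 2373.5 * 1000
= 0.0008047187697 * 1000
= 0.8047 mg/m^3

0.8047 mg/m^3


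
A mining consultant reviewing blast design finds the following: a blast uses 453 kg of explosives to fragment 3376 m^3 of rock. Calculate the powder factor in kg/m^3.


0.1342 kg/m^3

Powder factor = explosive mass / rock volume
= 453 / 3376
= 0.1342 kg/m^3


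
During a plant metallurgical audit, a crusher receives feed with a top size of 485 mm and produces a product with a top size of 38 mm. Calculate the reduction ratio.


12.7632

Reduction ratio = feed size / product size
= 485 / 38
= 12.7632


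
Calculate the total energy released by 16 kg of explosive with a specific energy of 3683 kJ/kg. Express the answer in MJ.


58.928 MJ

Energy = mass * specific_energy / 1000
= 16 * 3683 / 1000
= 58928 / 1000
= 58.928 MJ


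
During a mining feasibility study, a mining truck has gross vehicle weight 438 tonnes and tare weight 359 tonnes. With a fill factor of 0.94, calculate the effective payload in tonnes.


Maximum payload = gross - tare
= 438 - 359 = 79 tonnes
Effective payload = max payload * fill factor
= 79 * 0.94
= 74.26 tonnes

74.26 tonnes


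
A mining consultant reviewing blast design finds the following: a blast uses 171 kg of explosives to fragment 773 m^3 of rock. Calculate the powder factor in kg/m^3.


0.2212 kg/m^3

Powder factor = explosive mass / rock volume
= 171 / 773
= 0.2212 kg/m^3


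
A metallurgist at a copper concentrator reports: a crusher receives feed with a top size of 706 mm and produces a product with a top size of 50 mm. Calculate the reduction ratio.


Reduction ratio = feed size / product size
= 706 / 50
= 14.12

14.12


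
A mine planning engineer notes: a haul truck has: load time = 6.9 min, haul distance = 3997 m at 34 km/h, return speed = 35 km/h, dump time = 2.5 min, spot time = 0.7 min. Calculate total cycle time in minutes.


24.0055 min

Convert haul speed to m/min: 34 * 1000/60 = 566.6666667 m/min
Haul time = 3997 / 566.6666667 = 7.053529412 min
Convert return speed to m/min: 35 * 1000/60 = 583.3333333 m/min
Return time = 3997 / 583.3333333 = 6.852 min
Total cycle time:
= 6.9 + 7.053529412 + 2.5 + 6.852 + 0.7
= 24.0055 min


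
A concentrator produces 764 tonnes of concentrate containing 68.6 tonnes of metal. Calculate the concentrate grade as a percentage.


8.9791%

Grade = (metal in concentrate / concentrate mass) * 100
= (68.6 / 764) * 100
= 0.08979057592 * 100
= 8.9791%


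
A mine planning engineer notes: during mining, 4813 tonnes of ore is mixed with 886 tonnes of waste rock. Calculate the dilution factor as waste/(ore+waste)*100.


Total material = ore + waste
= 4813 + 886 = 5699 tonnes
Dilution = waste / total * 100
= 886 / 5699 * 100
= 0.1554658712 * 100
= 15.5466%

15.5466%


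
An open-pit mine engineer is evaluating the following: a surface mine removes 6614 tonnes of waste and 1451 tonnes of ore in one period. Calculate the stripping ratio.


Stripping ratio = waste tonnage / ore tonnage
= 6614 / 1451
= 4.5582

4.5582


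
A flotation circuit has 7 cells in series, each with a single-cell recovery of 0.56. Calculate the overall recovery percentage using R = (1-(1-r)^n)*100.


99.6807%

Complement of single-cell recovery:
1 - r = 1 - 0.56 = 0.44
Raise to power n:
(1 - r)^7 = 0.44^7 = 0.003192778097
Overall recovery:
R = (1 - 0.003192778097) * 100
= 99.6807%


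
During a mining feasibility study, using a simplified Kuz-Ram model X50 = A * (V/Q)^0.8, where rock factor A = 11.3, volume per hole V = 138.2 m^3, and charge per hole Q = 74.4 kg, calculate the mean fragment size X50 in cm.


18.545 cm

Compute V/Q:
V/Q = 138.2 / 74.4 = 1.857526882
Raise to the power 0.8:
(V/Q)^0.8 = 1.857526882^0.8 = 1.641149278
Multiply by A:
X50 = 11.3 * 1.641149278
= 18.545 cm


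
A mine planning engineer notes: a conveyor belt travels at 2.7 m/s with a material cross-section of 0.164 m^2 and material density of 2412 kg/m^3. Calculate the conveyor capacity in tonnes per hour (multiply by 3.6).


3844.921 t/h

Volumetric flow = speed * area
= 2.7 * 0.164 = 0.4428 m^3/s
Mass flow = volumetric * density
= 0.4428 * 2412 = 1068.0336 kg/s
Convert to t/h: multiply by 3.6
Capacity = 1068.0336 * 3.6
= 3844.921 t/h


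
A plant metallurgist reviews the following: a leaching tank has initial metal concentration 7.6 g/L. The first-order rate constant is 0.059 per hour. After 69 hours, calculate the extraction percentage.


98.294%

Compute the exponent:
-k * t = -0.059 * 69 = -4.071
Remaining concentration:
C = 7.6 * exp(-4.071)
= 7.6 * 0.01706031965
= 0.1296584294 g/L
Extracted = 7.6 - 0.1296584294 = 7.470341571 g/L
Extraction % = 7.470341571 / 7.6 * 100
= 98.294%


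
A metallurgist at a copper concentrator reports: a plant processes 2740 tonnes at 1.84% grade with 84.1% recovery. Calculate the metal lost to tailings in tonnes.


Total metal in feed:
= 2740 * 1.84 / 100 = 50.416 tonnes
Metal recovered:
= 50.416 * 84.1 / 100 = 42.399856 tonnes
Metal lost to tailings:
= 50.416 - 42.399856
= 8.0161 tonnes

8.0161 tonnes


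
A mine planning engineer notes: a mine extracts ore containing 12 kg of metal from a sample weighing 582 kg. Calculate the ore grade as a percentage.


Ore grade = (metal mass / ore mass) * 100
= (12 / 582) * 100
= 0.0206185567 * 100
= 2.0619%

2.0619%


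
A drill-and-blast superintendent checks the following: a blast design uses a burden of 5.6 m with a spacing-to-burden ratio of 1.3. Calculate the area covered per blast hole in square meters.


40.768 m^2

First, find the spacing:
Spacing = burden * ratio = 5.6 * 1.3
= 7.28 m
Then, calculate the area:
Area = burden * spacing = 5.6 * 7.28
= 40.768 m^2


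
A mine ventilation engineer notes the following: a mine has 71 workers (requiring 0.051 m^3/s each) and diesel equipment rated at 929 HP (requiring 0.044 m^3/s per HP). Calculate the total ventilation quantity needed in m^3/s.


Airflow for workers:
Q_people = 71 * 0.051 = 3.621 m^3/s
Airflow for diesel equipment:
Q_diesel = 929 * 0.044 = 40.876 m^3/s
Total ventilation:
Q_total = 3.621 + 40.876
= 44.497 m^3/s

44.497 m^3/s


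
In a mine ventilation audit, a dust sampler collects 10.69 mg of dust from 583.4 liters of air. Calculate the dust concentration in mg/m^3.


18.3236 mg/m^3

Convert liters to m^3: 1 m^3 = 1000 L
Concentration = mass / volume * 1000
= 10.69 / 583.4 * 1000
= 0.01832362016 * 1000
= 18.3236 mg/m^3


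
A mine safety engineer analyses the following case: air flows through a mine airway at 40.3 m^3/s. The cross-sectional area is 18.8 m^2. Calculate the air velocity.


2.1436 m/s

Velocity = flow rate / cross-sectional area
= 40.3 / 18.8
= 2.1436 m/s


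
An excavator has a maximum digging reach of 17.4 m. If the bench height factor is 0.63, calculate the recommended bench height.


10.962 m

Bench height = reach * factor
= 17.4 * 0.63
= 10.962 m


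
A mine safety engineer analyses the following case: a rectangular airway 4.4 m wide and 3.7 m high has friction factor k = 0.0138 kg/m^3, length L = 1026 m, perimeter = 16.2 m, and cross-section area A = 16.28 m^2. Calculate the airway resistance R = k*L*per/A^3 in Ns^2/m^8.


0.0532 Ns^2/m^8

Compute the numerator:
k * L * per = 0.0138 * 1026 * 16.2
= 229.37256
Compute the denominator:
A^3 = 16.28^3 = 4314.825152
Resistance:
R = 229.37256 / 4314.825152
= 0.0532 Ns^2/m^8


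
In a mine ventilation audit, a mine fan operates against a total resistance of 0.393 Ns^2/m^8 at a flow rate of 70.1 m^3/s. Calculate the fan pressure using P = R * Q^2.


Compute Q^2:
Q^2 = 70.1^2 = 4914.01
Compute pressure:
P = R * Q^2 = 0.393 * 4914.01
= 1931.2059 Pa

1931.2059 Pa


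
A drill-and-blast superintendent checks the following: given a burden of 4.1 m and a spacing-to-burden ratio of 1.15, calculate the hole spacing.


4.715 m

Spacing = burden * ratio
= 4.1 * 1.15
= 4.715 m


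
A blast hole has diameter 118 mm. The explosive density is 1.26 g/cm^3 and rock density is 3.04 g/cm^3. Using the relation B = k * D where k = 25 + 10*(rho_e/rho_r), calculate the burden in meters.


First, compute k:
rho_e / rho_r = 1.26 / 3.04 = 0.4144736842
k = 25 + 10 * 0.4144736842 = 29.14473684
Then, compute burden:
B = k * D / 1000 = 29.14473684 * 118 / 1000
= 3439.078947 / 1000
= 3.4391 m

3.4391 m


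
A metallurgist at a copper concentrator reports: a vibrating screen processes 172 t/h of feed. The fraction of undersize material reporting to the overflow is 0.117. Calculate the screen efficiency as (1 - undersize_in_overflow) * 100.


Screen efficiency = (1 - fraction of undersize in overflow) * 100
= (1 - 0.117) * 100
= 0.883 * 100
= 88.3%

88.3%


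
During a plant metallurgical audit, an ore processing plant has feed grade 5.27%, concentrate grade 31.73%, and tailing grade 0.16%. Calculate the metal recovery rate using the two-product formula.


97.4554%

Using the two-product formula:
R = 100 * c * (f - t) / (f * (c - t))
Numerator = 100 * 31.73 * (5.27 - 0.16)
= 100 * 31.73 * 5.11
= 16214.03
Denominator = 5.27 * (31.73 - 0.16)
= 5.27 * 31.57
= 166.3739
R = 16214.03 / 166.3739
= 97.4554%


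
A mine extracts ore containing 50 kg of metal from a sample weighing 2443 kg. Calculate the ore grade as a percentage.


2.0467%

Ore grade = (metal mass / ore mass) * 100
= (50 / 2443) * 100
= 0.02046663938 * 100
= 2.0467%


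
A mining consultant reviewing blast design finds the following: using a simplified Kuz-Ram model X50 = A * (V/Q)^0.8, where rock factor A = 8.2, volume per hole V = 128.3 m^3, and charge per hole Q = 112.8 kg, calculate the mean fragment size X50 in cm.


Compute V/Q:
V/Q = 128.3 / 112.8 = 1.137411348
Raise to the power 0.8:
(V/Q)^0.8 = 1.137411348^0.8 = 1.108495783
Multiply by A:
X50 = 8.2 * 1.108495783
= 9.0897 cm

9.0897 cm


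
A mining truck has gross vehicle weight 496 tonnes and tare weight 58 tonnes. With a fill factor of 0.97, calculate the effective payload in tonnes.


424.86 tonnes

Maximum payload = gross - tare
= 496 - 58 = 438 tonnes
Effective payload = max payload * fill factor
= 438 * 0.97
= 424.86 tonnes


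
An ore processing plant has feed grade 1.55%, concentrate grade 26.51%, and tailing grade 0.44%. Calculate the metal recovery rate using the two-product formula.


72.8216%

Using the two-product formula:
R = 100 * c * (f - t) / (f * (c - t))
Numerator = 100 * 26.51 * (1.55 - 0.44)
= 100 * 26.51 * 1.11
= 2942.61
Denominator = 1.55 * (26.51 - 0.44)
= 1.55 * 26.07
= 40.4085
R = 2942.61 / 40.4085
= 72.8216%


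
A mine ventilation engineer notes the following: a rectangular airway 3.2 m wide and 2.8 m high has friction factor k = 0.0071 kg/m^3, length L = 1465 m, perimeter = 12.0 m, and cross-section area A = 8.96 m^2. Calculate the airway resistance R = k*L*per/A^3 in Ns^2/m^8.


Compute the numerator:
k * L * per = 0.0071 * 1465 * 12.0
= 124.818
Compute the denominator:
A^3 = 8.96^3 = 719.323136
Resistance:
R = 124.818 / 719.323136
= 0.1735 Ns^2/m^8

0.1735 Ns^2/m^8


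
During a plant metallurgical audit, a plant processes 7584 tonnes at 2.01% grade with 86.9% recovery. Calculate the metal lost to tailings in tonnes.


Total metal in feed:
= 7584 * 2.01 / 100 = 152.4384 tonnes
Metal recovered:
= 152.4384 * 86.9 / 100 = 132.4689696 tonnes
Metal lost to tailings:
= 152.4384 - 132.4689696
= 19.9694 tonnes

19.9694 tonnes


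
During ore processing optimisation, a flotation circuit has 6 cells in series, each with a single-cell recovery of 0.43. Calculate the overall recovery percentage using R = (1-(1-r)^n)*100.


Complement of single-cell recovery:
1 - r = 1 - 0.43 = 0.57
Raise to power n:
(1 - r)^6 = 0.57^6 = 0.03429644725
Overall recovery:
R = (1 - 0.03429644725) * 100
= 96.5704%

96.5704%


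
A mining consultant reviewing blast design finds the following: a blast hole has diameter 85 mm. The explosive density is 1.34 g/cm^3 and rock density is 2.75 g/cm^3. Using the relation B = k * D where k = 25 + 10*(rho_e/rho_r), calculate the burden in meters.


First, compute k:
rho_e / rho_r = 1.34 / 2.75 = 0.4872727273
k = 25 + 10 * 0.4872727273 = 29.87272727
Then, compute burden:
B = k * D / 1000 = 29.87272727 * 85 / 1000
= 2539.181818 / 1000
= 2.5392 m

2.5392 m


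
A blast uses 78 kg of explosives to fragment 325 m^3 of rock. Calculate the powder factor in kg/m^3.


0.24 kg/m^3

Powder factor = explosive mass / rock volume
= 78 / 325
= 0.24 kg/m^3


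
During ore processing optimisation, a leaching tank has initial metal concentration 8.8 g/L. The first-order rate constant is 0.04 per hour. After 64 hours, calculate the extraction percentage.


92.2695%

Compute the exponent:
-k * t = -0.04 * 64 = -2.56
Remaining concentration:
C = 8.8 * exp(-2.56)
= 8.8 * 0.07730474044
= 0.6802817159 g/L
Extracted = 8.8 - 0.6802817159 = 8.119718284 g/L
Extraction % = 8.119718284 / 8.8 * 100
= 92.2695%


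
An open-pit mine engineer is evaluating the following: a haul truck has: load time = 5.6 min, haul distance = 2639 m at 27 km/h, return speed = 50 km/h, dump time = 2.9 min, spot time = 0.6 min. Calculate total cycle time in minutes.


18.1312 min

Convert haul speed to m/min: 27 * 1000/60 = 450 m/min
Haul time = 2639 / 450 = 5.864444444 min
Convert return speed to m/min: 50 * 1000/60 = 833.3333333 m/min
Return time = 2639 / 833.3333333 = 3.1668 min
Total cycle time:
= 5.6 + 5.864444444 + 2.9 + 3.1668 + 0.6
= 18.1312 min


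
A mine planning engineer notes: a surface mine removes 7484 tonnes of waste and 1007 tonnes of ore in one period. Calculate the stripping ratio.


7.432

Stripping ratio = waste tonnage / ore tonnage
= 7484 / 1007
= 7.432


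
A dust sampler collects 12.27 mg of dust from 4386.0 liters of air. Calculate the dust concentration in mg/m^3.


2.7975 mg/m^3

Convert liters to m^3: 1 m^3 = 1000 L
Concentration = mass / volume * 1000
= 12.27 / 4386.0 * 1000
= 0.00279753762 * 1000
= 2.7975 mg/m^3


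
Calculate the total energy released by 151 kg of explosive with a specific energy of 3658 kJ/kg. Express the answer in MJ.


552.358 MJ

Energy = mass * specific_energy / 1000
= 151 * 3658 / 1000
= 552358 / 1000
= 552.358 MJ


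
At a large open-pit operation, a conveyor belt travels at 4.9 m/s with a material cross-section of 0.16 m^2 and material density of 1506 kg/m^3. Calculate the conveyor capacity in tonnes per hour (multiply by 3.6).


4250.5344 t/h

Volumetric flow = speed * area
= 4.9 * 0.16 = 0.784 m^3/s
Mass flow = volumetric * density
= 0.784 * 1506 = 1180.704 kg/s
Convert to t/h: multiply by 3.6
Capacity = 1180.704 * 3.6
= 4250.5344 t/h


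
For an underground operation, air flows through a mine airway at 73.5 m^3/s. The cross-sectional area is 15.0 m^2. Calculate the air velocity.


Velocity = flow rate / cross-sectional area
= 73.5 / 15.0
= 4.9 m/s

4.9 m/s


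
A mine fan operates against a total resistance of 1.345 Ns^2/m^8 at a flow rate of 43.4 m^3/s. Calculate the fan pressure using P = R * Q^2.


2533.3882 Pa

Compute Q^2:
Q^2 = 43.4^2 = 1883.56
Compute pressure:
P = R * Q^2 = 1.345 * 1883.56
= 2533.3882 Pa


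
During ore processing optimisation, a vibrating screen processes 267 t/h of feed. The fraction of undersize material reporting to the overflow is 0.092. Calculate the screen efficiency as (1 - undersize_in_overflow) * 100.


Screen efficiency = (1 - fraction of undersize in overflow) * 100
= (1 - 0.092) * 100
= 0.908 * 100
= 90.8%

90.8%
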